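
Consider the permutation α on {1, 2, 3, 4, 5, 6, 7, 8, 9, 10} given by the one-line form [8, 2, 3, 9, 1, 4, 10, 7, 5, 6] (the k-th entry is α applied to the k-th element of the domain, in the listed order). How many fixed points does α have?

2

The fixed points (elements with α(x) = x) are {2, 3}, so there are 2.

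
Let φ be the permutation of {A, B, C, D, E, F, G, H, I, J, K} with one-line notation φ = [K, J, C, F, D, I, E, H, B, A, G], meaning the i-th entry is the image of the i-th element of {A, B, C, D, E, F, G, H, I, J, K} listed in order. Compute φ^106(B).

Tracing B → J → … returns to B after 9 steps, so B lies in a 9-cycle (A K G E D F I B J).
Since the cycle has length 9, φ^106 acts on it the same as φ^7 (106 mod 9 = 7).
Stepping 7 places around the cycle: B → J → A → K → G → E → D → F.

F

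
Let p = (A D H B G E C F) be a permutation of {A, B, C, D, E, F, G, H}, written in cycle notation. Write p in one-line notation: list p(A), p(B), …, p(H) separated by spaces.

Reading each image from the cycles: A→D, B→G, C→F, D→H, E→C, F→A, G→E, H→B.
So the one-line form is D G F H C A E B.

D G F H C A E B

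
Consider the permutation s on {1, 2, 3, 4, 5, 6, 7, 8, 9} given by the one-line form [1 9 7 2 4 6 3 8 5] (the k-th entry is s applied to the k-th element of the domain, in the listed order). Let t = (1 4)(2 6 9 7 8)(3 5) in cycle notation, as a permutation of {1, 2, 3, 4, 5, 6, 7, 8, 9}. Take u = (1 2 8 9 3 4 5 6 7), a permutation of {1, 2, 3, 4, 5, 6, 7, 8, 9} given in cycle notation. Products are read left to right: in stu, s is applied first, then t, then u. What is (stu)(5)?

2

Chase 5: s(5) = 4; t(4) = 1; u(1) = 2. Hence (stu)(5) = 2.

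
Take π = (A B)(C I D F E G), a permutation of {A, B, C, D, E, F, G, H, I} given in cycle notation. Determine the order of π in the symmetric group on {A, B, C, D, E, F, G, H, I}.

The disjoint cycles have lengths 6, 2, 1.
Since disjoint cycles commute, ord(π) = lcm(6, 2) = 6.

6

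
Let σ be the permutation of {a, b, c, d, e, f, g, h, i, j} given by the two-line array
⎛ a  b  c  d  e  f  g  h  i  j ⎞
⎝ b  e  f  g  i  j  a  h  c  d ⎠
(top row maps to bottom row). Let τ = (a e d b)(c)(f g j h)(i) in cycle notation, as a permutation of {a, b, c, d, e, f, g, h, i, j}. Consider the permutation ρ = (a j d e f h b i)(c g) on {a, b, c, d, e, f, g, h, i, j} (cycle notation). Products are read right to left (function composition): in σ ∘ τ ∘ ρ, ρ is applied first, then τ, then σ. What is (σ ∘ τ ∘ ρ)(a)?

(σ ∘ τ ∘ ρ)(a) = σ(τ(ρ(a))). ρ(a) = j, then τ(j) = h, then σ(h) = h, so the result is h.

h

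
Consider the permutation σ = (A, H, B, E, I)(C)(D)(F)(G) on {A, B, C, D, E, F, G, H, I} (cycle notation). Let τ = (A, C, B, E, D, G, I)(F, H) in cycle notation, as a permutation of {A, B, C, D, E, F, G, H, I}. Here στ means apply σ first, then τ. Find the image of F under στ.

(στ)(F) = τ(σ(F)). σ(F) = F, then τ(F) = H. So (στ)(F) = H.

H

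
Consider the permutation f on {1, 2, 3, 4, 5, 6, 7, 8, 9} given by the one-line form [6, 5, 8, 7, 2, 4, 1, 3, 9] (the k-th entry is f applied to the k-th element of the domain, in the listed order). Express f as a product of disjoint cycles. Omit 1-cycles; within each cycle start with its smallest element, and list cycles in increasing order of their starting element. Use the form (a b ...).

(1 6 4 7)(2 5)(3 8)

Start at 1 and follow images: 1 → 6 → 4 → 7 → 1, giving the cycle (1 6 4 7).
Repeating from the next unused element and collecting all non-trivial cycles gives (1 6 4 7)(2 5)(3 8).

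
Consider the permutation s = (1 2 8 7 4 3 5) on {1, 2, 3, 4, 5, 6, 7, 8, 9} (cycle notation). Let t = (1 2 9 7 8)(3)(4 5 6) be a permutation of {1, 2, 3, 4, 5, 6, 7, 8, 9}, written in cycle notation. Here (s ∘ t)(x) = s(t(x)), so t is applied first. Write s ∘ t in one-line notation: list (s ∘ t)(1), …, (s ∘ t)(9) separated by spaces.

For each element, apply t then s: 1 → 2 → 8; 2 → 9 → 9; 3 → 3 → 5; 4 → 5 → 1; 5 → 6 → 6; 6 → 4 → 3; 7 → 8 → 7; 8 → 1 → 2; 9 → 7 → 4.
So s ∘ t in one-line form is 8 9 5 1 6 3 7 2 4.

8 9 5 1 6 3 7 2 4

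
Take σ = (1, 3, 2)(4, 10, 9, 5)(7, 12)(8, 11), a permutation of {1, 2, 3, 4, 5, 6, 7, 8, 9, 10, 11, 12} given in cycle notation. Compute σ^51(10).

10 lies in the 4-cycle (4, 10, 9, 5).
Powers repeat with period 4 on this cycle, and 51 mod 4 = 3, so σ^51(10) = σ^3(10).
Stepping 3 places around the cycle: 10 → 9 → 5 → 4.

4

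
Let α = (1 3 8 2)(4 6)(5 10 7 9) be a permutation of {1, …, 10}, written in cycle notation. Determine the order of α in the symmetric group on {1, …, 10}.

4

The disjoint cycles have lengths 4, 4, 2.
The order of α is the least common multiple of its cycle lengths: lcm(4, 4, 2) = 4.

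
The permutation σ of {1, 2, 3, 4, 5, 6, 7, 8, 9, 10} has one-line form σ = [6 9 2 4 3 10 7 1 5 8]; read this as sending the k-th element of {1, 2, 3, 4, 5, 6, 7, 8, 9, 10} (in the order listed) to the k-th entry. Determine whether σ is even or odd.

even

In disjoint-cycle form the cycle lengths are 4, 4, 1, 1.
A cycle of length ℓ contributes ℓ−1 transpositions, so σ is a product of 3 + 3 = 6 transpositions — even.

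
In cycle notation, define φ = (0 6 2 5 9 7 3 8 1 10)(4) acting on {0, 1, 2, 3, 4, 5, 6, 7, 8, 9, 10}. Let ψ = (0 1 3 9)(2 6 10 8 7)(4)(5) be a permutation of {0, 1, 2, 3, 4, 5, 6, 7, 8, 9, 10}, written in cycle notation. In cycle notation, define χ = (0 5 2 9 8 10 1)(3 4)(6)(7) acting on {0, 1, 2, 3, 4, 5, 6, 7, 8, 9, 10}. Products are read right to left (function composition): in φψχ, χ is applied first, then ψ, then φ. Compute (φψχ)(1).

Apply the permutations in order: χ(1) = 0, then ψ(0) = 1, then φ(1) = 10. So (φψχ)(1) = 10.

10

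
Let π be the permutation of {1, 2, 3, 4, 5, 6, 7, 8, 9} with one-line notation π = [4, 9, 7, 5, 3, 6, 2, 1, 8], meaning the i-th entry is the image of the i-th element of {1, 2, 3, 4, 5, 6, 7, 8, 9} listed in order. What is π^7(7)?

3

Tracing 7 → 2 → … returns to 7 after 8 steps, so 7 lies in an 8-cycle (1, 4, 5, 3, 7, 2, 9, 8).
Advancing 7 steps from 7: 7 → 2 → 9 → 8 → 1 → 4 → 5 → 3.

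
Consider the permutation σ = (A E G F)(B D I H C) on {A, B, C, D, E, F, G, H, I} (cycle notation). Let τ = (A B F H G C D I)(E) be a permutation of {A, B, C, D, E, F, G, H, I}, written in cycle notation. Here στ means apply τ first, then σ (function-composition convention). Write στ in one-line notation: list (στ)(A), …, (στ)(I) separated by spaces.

D A I H G C B F E

Chase each element through τ then σ: A → B → D; B → F → A; C → D → I; D → I → H; E → E → G; F → H → C; G → C → B; H → G → F; I → A → E.
Collecting the images, στ = [D A I H G C B F E].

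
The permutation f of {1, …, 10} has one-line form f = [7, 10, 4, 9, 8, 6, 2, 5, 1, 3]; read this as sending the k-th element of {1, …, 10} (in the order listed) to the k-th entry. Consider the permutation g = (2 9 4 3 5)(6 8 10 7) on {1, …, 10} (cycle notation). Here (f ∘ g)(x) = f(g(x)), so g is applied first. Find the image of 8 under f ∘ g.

3

First apply g: g(8) = 10, then f(10) = 3. Thus (f ∘ g)(8) = 3.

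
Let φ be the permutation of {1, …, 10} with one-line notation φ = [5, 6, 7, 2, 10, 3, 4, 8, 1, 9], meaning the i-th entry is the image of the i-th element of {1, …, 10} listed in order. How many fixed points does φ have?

The fixed points (elements with φ(x) = x) are {8}, so there is 1.

1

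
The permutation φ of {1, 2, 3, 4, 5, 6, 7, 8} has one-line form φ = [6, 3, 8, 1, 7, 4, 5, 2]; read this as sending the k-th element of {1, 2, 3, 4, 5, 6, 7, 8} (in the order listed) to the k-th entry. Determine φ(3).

3 is element number 3 of the domain, and entry number 3 of the one-line form is 8, so φ(3) = 8.

8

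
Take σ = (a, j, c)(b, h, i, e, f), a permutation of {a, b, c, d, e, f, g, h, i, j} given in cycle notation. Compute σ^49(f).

f lies in the 5-cycle (b, h, i, e, f).
Since the cycle has length 5, σ^49 acts on it the same as σ^4 (49 mod 5 = 4).
Advancing 4 steps from f: f → b → h → i → e.

e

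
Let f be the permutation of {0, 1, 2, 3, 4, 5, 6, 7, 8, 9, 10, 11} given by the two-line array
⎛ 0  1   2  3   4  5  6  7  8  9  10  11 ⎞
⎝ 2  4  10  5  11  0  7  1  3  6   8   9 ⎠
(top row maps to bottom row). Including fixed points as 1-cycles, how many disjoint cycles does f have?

2

The cycle decomposition is (0, 2, 10, 8, 3, 5)(1, 4, 11, 9, 6, 7), which has 2 cycles (counting 1-cycles).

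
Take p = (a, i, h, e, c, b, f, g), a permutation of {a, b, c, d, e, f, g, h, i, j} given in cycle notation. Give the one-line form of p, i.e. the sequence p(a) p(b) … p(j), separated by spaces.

i f b d c g a e h j

Each element maps to the next entry in its cycle (wrapping to the front): a↦i, b↦f, c↦b, d↦d, e↦c, f↦g, g↦a, h↦e, i↦h, j↦j.
Listing these in domain order gives i f b d c g a e h j.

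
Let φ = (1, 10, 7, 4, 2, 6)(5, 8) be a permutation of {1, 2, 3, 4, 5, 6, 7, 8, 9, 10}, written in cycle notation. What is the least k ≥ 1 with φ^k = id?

The cycle type of φ is (6, 2, 1, 1).
The order is lcm(6, 2) = 6.

6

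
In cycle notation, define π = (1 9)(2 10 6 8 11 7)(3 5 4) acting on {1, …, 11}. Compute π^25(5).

5 lies in the 3-cycle (3 5 4).
Since the cycle has length 3, π^25 acts on it the same as π^1 (25 mod 3 = 1).
Advancing 1 step from 5: 5 → 4.

4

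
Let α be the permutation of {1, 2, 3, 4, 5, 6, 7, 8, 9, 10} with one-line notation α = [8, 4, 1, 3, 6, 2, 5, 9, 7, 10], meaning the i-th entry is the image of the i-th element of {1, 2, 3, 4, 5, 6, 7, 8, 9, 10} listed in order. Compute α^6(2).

Tracing 2 → 4 → … returns to 2 after 9 steps, so 2 lies in a 9-cycle (1 8 9 7 5 6 2 4 3).
Advancing 6 steps from 2: 2 → 4 → 3 → 1 → 8 → 9 → 7.

7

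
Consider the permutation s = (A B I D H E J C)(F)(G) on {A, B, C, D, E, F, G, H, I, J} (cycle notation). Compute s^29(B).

J

B lies in the 8-cycle (A B I D H E J C).
On an 8-cycle, s^8 is the identity, so s^29 = s^5 there (29 ≡ 5 mod 8).
Stepping 5 places around the cycle: B → I → D → H → E → J.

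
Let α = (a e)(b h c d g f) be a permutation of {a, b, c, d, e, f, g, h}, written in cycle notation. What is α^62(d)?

d lies in the 6-cycle (b h c d g f).
Since the cycle has length 6, α^62 acts on it the same as α^2 (62 mod 6 = 2).
Stepping 2 places around the cycle: d → g → f.

f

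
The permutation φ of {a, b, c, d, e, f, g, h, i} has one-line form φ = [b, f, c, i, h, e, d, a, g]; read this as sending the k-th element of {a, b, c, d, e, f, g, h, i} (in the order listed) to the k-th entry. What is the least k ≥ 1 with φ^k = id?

The disjoint-cycle form of φ has cycle lengths 5, 3, 1.
The order of φ is the least common multiple of its cycle lengths: lcm(5, 3) = 15.

15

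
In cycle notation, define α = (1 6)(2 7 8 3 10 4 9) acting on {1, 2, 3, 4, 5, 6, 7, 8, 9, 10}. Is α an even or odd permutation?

odd

The cycle lengths are 7, 2, 1.
A cycle of length ℓ contributes ℓ−1 transpositions, so α is a product of 6 + 1 = 7 transpositions — odd.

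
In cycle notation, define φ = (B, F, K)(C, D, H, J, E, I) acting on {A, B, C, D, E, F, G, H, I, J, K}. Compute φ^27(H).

I

H lies in the 6-cycle (C, D, H, J, E, I).
On a 6-cycle, φ^6 is the identity, so φ^27 = φ^3 there (27 ≡ 3 mod 6).
Stepping 3 places around the cycle: H → J → E → I.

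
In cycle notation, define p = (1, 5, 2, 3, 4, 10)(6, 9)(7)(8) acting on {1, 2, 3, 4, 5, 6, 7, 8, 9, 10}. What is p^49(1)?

5

1 lies in the 6-cycle (1, 5, 2, 3, 4, 10).
Powers repeat with period 6 on this cycle, and 49 mod 6 = 1, so p^49(1) = p^1(1).
Stepping 1 place around the cycle: 1 → 5.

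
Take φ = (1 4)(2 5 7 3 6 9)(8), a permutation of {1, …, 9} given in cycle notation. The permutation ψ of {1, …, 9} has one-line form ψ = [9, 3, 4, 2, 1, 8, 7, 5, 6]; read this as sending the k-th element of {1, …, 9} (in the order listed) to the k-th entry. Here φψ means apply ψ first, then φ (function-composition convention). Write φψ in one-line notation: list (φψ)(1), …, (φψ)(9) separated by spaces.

2 6 1 5 4 8 3 7 9

Chase each element through ψ then φ: 1 → 9 → 2; 2 → 3 → 6; 3 → 4 → 1; 4 → 2 → 5; 5 → 1 → 4; 6 → 8 → 8; 7 → 7 → 3; 8 → 5 → 7; 9 → 6 → 9.
So φψ in one-line form is 2 6 1 5 4 8 3 7 9.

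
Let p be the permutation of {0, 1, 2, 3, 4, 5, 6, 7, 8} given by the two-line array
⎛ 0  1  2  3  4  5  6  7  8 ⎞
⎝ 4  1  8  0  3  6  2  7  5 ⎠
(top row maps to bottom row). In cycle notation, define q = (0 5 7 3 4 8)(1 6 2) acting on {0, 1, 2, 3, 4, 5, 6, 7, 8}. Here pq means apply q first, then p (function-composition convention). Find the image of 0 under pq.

6

First apply q: q(0) = 5, then p(5) = 6. Thus (pq)(0) = 6.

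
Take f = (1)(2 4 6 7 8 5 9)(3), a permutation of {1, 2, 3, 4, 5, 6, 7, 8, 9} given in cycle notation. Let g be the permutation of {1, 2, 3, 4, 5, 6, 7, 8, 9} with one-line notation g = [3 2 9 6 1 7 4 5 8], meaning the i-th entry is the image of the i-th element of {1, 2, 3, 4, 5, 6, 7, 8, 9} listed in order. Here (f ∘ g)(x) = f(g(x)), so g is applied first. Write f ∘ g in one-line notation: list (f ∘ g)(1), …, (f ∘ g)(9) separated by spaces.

(f ∘ g)(x) = f(g(x)). Computing each image: f(g(1)) = f(3) = 3, f(g(2)) = f(2) = 4, f(g(3)) = f(9) = 2, f(g(4)) = f(6) = 7, f(g(5)) = f(1) = 1, f(g(6)) = f(7) = 8, f(g(7)) = f(4) = 6, f(g(8)) = f(5) = 9, f(g(9)) = f(8) = 5.
Hence f ∘ g = [3 4 2 7 1 8 6 9 5].

3 4 2 7 1 8 6 9 5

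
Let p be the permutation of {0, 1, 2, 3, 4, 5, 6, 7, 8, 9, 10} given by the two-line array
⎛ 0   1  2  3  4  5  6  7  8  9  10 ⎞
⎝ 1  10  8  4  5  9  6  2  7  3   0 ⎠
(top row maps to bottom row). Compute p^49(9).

3

Tracing 9 → 3 → … returns to 9 after 4 steps, so 9 lies in a 4-cycle (3, 4, 5, 9).
Powers repeat with period 4 on this cycle, and 49 mod 4 = 1, so p^49(9) = p^1(9).
Stepping 1 place around the cycle: 9 → 3.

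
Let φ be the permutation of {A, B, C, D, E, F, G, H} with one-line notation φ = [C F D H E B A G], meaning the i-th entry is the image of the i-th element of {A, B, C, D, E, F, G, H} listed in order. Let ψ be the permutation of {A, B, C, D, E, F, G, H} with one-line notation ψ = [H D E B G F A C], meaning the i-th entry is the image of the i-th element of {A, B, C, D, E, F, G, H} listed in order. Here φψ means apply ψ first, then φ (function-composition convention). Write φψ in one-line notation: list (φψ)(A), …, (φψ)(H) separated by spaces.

For each element, apply ψ then φ: A → H → G; B → D → H; C → E → E; D → B → F; E → G → A; F → F → B; G → A → C; H → C → D.
Collecting the images, φψ = [G H E F A B C D].

G H E F A B C D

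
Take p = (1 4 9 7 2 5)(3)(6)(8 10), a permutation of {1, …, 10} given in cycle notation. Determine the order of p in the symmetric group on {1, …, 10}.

6

The disjoint cycles have lengths 6, 2, 1, 1.
Since disjoint cycles commute, ord(p) = lcm(6, 2) = 6.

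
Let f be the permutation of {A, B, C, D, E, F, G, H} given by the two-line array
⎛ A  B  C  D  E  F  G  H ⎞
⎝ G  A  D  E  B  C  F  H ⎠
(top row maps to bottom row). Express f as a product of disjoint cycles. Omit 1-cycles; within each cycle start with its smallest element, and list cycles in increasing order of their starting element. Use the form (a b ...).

(A G F C D E B)

Iterating f from A gives A → G → F → C → D → E → B → A; that is the 7-cycle (A G F C D E B).
Repeating from the next unused element and collecting all non-trivial cycles gives (A G F C D E B).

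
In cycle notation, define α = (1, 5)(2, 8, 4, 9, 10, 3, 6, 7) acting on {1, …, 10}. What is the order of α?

8

The disjoint cycles have lengths 8, 2.
The order is lcm(8, 2) = 8.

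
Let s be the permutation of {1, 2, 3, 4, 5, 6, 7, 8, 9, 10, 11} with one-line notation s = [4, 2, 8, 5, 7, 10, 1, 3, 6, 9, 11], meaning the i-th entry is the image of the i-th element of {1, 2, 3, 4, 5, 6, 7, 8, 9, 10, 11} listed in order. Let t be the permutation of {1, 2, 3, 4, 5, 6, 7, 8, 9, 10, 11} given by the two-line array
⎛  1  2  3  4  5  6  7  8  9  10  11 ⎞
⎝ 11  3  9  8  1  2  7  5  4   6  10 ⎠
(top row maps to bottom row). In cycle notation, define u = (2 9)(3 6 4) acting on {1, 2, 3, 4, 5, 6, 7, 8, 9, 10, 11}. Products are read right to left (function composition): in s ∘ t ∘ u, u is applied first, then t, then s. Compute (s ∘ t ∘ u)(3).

2

(s ∘ t ∘ u)(3) = s(t(u(3))). u(3) = 6, then t(6) = 2, then s(2) = 2, so the result is 2.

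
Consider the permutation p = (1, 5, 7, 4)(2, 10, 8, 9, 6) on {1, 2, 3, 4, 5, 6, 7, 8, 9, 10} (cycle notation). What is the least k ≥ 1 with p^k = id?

The cycle type of p is (5, 4, 1).
The order of p is the least common multiple of its cycle lengths: lcm(5, 4) = 20.

20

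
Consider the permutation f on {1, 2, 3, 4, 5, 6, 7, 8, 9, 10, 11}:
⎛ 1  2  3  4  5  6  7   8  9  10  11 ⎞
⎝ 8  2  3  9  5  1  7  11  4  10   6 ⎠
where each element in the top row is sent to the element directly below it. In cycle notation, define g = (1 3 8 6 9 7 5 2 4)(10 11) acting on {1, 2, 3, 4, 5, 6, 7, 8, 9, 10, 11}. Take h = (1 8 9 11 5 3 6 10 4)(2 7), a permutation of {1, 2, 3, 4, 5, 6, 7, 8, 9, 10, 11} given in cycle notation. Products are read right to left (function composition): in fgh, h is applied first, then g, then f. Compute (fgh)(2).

5

(fgh)(2) = f(g(h(2))). h(2) = 7, then g(7) = 5, then f(5) = 5, so the result is 5.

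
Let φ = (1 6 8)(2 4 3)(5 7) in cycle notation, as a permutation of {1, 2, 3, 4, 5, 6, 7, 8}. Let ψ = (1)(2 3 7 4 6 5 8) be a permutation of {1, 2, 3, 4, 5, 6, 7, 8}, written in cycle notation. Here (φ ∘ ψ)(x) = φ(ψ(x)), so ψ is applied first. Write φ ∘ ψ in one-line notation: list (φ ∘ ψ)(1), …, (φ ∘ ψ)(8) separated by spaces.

6 2 5 8 1 7 3 4

Chase each element through ψ then φ: 1 → 1 → 6; 2 → 3 → 2; 3 → 7 → 5; 4 → 6 → 8; 5 → 8 → 1; 6 → 5 → 7; 7 → 4 → 3; 8 → 2 → 4.
So φ ∘ ψ in one-line form is 6 2 5 8 1 7 3 4.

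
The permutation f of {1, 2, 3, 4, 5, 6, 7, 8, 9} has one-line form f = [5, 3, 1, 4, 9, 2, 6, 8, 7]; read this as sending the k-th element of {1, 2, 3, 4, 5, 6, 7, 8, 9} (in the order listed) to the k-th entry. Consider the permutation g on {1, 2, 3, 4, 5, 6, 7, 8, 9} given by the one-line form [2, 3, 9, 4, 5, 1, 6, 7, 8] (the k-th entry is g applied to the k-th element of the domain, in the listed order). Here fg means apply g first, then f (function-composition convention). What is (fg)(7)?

2

g(7) = 6, then f(6) = 2; composing gives (fg)(7) = 2.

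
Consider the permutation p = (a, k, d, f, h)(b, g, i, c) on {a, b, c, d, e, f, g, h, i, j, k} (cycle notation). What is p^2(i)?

i lies in the 4-cycle (b, g, i, c).
Advancing 2 steps from i: i → c → b.

b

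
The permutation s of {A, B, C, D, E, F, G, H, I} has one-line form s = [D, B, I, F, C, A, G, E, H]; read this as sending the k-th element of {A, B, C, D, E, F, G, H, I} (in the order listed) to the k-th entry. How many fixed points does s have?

The fixed points (elements with s(x) = x) are {B, G}, so there are 2.

2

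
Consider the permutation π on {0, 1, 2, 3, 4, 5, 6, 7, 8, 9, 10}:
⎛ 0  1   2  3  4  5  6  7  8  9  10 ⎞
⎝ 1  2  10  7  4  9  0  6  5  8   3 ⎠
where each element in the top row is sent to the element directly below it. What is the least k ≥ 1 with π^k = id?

21

Decomposing into disjoint cycles gives cycle lengths 7, 3, 1.
The order of π is the least common multiple of its cycle lengths: lcm(7, 3) = 21.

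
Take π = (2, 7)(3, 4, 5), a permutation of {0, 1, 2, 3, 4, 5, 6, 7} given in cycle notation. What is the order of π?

The cycle type of π is (3, 2, 1, 1, 1).
The order is lcm(3, 2) = 6.

6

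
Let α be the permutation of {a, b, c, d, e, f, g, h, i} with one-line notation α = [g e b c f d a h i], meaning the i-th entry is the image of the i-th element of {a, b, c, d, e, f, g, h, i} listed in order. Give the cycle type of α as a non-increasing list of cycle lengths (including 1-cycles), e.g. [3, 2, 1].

The disjoint cycles are (a g)(b e f d c)(h)(i), with lengths 5, 2, 1, 1 in non-increasing order.

[5, 2, 1, 1]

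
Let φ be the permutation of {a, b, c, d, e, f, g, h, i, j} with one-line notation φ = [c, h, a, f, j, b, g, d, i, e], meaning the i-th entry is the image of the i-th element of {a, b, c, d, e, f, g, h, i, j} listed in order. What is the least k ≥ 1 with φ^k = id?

4

Writing φ as disjoint cycles, the cycle lengths are 4, 2, 2, 1, 1.
The order is lcm(4, 2, 2) = 4.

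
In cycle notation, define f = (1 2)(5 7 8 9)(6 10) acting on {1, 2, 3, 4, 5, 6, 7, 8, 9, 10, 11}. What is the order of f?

4

The disjoint cycles have lengths 4, 2, 2, 1, 1, 1.
The order is lcm(4, 2, 2) = 4.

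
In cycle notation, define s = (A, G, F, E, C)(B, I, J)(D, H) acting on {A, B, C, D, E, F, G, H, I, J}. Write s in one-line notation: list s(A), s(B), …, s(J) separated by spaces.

G I A H C E F D J B

Image by image: A↦G, B↦I, C↦A, D↦H, E↦C, F↦E, G↦F, H↦D, I↦J, J↦B.
So the one-line form is G I A H C E F D J B.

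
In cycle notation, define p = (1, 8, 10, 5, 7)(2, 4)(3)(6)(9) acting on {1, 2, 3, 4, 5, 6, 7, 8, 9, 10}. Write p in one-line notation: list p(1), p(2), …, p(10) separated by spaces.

Image by image: 1→8, 2→4, 3→3, 4→2, 5→7, 6→6, 7→1, 8→10, 9→9, 10→5.
So the one-line form is 8 4 3 2 7 6 1 10 9 5.

8 4 3 2 7 6 1 10 9 5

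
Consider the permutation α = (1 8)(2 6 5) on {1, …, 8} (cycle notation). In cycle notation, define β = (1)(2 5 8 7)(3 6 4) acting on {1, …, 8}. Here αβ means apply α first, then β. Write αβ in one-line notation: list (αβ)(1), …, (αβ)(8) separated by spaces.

7 4 6 3 5 8 2 1

For each element, apply α then β: 1 → 8 → 7; 2 → 6 → 4; 3 → 3 → 6; 4 → 4 → 3; 5 → 2 → 5; 6 → 5 → 8; 7 → 7 → 2; 8 → 1 → 1.
So αβ in one-line form is 7 4 6 3 5 8 2 1.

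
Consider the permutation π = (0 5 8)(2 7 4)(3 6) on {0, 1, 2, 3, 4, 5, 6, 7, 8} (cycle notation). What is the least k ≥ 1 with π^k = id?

The cycle type of π is (3, 3, 2, 1).
The order is lcm(3, 3, 2) = 6.

6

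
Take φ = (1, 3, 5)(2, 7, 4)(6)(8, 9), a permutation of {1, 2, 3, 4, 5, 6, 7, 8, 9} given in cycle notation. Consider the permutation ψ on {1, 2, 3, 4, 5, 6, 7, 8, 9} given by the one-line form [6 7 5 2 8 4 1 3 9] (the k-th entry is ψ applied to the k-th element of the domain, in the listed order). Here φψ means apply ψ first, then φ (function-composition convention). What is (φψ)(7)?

(φψ)(7) = φ(ψ(7)). ψ(7) = 1, then φ(1) = 3. So (φψ)(7) = 3.

3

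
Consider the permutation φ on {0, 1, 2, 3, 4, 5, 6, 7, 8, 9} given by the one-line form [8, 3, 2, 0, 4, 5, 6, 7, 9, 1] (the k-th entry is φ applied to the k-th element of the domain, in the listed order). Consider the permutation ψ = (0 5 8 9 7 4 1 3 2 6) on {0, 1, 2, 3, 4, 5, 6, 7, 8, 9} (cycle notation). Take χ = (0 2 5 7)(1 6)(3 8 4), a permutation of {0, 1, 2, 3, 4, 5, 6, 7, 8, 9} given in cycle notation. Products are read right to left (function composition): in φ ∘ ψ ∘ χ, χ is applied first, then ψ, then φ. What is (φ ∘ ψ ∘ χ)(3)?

Apply the permutations in order: χ(3) = 8, then ψ(8) = 9, then φ(9) = 1. So (φ ∘ ψ ∘ χ)(3) = 1.

1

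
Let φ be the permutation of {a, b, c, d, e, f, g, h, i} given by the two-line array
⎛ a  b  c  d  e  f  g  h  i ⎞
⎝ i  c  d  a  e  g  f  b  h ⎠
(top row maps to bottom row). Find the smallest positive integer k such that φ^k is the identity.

Writing φ as disjoint cycles, the cycle lengths are 6, 2, 1.
Since disjoint cycles commute, ord(φ) = lcm(6, 2) = 6.

6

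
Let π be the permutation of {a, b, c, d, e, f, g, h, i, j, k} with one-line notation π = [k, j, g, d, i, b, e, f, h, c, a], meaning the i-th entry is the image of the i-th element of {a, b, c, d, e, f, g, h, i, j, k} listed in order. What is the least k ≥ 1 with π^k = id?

Writing π as disjoint cycles, the cycle lengths are 8, 2, 1.
Since disjoint cycles commute, ord(π) = lcm(8, 2) = 8.

8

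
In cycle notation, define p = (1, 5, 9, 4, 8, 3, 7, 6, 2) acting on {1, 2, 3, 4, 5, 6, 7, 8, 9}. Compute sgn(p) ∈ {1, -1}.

1

The cycle lengths are 9.
A cycle is odd iff its length is even; p has 0 even-length cycles, so sgn(p) = (−1)^0 and p is even.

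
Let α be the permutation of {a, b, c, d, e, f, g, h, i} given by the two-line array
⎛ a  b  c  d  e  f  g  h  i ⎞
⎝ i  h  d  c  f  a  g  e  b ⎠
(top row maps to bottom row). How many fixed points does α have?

The fixed points (elements with α(x) = x) are {g}, so there is 1.

1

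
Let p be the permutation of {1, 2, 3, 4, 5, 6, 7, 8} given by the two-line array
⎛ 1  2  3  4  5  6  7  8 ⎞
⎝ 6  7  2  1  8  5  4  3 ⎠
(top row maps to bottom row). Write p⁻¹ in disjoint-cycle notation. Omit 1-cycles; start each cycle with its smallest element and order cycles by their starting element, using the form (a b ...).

The cycle decomposition of p is (1 6 5 8 3 2 7 4).
The inverse reverses every cycle; in canonical form, p⁻¹ = (1 4 7 2 3 8 5 6).

(1 4 7 2 3 8 5 6)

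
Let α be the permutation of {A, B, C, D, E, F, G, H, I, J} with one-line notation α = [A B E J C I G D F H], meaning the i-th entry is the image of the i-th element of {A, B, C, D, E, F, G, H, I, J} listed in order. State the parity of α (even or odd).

In disjoint-cycle form the cycle lengths are 3, 2, 2, 1, 1, 1.
A cycle is odd iff its length is even; α has 2 even-length cycles, so sgn(α) = (−1)^2 and α is even.

even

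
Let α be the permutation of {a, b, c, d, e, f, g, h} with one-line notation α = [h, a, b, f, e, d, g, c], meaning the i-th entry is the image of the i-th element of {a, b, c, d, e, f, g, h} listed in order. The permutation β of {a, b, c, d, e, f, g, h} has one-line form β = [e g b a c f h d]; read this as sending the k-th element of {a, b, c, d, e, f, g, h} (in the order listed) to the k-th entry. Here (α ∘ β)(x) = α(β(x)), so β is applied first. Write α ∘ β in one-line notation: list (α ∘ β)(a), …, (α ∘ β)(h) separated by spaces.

e g a h b d c f

(α ∘ β)(x) = α(β(x)). Computing each image: α(β(a)) = α(e) = e, α(β(b)) = α(g) = g, α(β(c)) = α(b) = a, α(β(d)) = α(a) = h, α(β(e)) = α(c) = b, α(β(f)) = α(f) = d, α(β(g)) = α(h) = c, α(β(h)) = α(d) = f.
Hence α ∘ β = [e g a h b d c f].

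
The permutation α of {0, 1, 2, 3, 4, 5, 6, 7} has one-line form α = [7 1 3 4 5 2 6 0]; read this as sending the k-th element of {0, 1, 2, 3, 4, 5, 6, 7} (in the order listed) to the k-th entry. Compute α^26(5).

3

Tracing 5 → 2 → … returns to 5 after 4 steps, so 5 lies in a 4-cycle (2 3 4 5).
On a 4-cycle, α^4 is the identity, so α^26 = α^2 there (26 ≡ 2 mod 4).
Stepping 2 places around the cycle: 5 → 2 → 3.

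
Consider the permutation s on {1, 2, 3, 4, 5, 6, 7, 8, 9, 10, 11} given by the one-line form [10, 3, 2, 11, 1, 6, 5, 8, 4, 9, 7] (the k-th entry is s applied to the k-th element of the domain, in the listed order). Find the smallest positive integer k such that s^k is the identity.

14

Writing s as disjoint cycles, the cycle lengths are 7, 2, 1, 1.
Since disjoint cycles commute, ord(s) = lcm(7, 2) = 14.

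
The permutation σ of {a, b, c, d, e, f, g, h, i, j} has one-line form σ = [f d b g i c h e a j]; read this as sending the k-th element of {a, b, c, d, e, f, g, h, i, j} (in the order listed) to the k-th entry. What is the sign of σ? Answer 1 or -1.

1

In disjoint-cycle form the cycle lengths are 9, 1.
A cycle is odd iff its length is even; σ has 0 even-length cycles, so sgn(σ) = (−1)^0 and σ is even.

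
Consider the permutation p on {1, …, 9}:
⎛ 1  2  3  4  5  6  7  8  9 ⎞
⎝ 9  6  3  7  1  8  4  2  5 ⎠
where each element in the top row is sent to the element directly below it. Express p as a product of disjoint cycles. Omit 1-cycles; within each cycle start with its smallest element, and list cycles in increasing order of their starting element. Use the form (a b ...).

Start at 1 and follow images: 1 → 9 → 5 → 1, giving the cycle (1 9 5).
Repeating from the next unused element and collecting all non-trivial cycles gives (1 9 5)(2 6 8)(4 7).

(1 9 5)(2 6 8)(4 7)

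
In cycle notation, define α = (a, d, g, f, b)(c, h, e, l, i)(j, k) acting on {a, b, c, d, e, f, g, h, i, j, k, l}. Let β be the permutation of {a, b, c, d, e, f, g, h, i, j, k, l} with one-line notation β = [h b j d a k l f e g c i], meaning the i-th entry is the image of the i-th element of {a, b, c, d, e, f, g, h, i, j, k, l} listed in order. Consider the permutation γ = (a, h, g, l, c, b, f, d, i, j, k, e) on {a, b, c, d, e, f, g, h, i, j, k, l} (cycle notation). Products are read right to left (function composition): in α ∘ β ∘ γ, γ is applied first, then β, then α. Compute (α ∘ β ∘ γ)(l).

k

Chase l: γ(l) = c; β(c) = j; α(j) = k. Hence (α ∘ β ∘ γ)(l) = k.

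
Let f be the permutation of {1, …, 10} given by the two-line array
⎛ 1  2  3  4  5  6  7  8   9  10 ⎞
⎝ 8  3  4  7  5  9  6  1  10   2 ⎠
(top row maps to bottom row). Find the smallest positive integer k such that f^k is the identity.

The disjoint-cycle form of f has cycle lengths 7, 2, 1.
The order of f is the least common multiple of its cycle lengths: lcm(7, 2) = 14.

14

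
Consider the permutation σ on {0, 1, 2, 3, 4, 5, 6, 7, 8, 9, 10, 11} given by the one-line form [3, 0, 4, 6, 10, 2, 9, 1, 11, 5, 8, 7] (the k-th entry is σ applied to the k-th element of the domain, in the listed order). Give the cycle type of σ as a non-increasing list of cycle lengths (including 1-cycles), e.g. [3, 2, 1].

[12]

The disjoint cycles are (0, 3, 6, 9, 5, 2, 4, 10, 8, 11, 7, 1), with lengths 12 in non-increasing order.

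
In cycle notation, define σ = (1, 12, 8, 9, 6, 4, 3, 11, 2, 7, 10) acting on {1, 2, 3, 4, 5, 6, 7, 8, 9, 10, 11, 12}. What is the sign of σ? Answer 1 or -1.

The cycle lengths are 11, 1.
A cycle of length ℓ contributes ℓ−1 transpositions, so σ is a product of 10 transpositions — even.

1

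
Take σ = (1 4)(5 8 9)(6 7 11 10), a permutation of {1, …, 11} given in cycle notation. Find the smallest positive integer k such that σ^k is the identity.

The cycle type of σ is (4, 3, 2, 1, 1).
The order of σ is the least common multiple of its cycle lengths: lcm(4, 3, 2) = 12.

12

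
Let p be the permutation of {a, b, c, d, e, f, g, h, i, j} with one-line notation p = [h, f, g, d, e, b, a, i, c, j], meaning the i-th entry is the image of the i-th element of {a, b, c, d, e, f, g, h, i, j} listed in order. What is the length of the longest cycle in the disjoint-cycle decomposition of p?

5

Decomposing into disjoint cycles gives (a h i c g)(b f); the longest has length 5.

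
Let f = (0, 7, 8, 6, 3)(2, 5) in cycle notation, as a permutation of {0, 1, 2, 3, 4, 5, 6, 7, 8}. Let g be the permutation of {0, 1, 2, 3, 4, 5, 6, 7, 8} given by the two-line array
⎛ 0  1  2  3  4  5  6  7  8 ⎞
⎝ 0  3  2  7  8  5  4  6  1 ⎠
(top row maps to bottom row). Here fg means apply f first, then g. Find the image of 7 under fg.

f(7) = 8, then g(8) = 1; composing gives (fg)(7) = 1.

1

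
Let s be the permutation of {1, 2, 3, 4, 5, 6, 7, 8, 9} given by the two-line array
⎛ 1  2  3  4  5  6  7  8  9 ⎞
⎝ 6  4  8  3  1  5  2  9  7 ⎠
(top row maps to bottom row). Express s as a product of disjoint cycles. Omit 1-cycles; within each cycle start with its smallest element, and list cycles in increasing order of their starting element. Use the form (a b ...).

From 1: 1 → 6 → 5 → 1, closing the cycle (1 6 5).
Continuing from each remaining unvisited element yields (1 6 5)(2 4 3 8 9 7).

(1 6 5)(2 4 3 8 9 7)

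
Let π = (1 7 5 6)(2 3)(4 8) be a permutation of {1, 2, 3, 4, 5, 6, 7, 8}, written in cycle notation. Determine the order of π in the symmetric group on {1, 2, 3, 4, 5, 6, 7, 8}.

The cycle type of π is (4, 2, 2).
Since disjoint cycles commute, ord(π) = lcm(4, 2, 2) = 4.

4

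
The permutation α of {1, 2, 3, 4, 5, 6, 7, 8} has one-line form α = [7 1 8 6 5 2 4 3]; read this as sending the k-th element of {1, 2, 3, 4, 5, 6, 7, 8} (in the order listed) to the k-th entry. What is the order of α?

Writing α as disjoint cycles, the cycle lengths are 5, 2, 1.
The order is lcm(5, 2) = 10.

10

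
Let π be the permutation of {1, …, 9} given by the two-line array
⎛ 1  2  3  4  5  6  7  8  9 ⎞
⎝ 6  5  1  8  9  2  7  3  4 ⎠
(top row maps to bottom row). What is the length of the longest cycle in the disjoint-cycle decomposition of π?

8

Decomposing into disjoint cycles gives (1 6 2 5 9 4 8 3); the longest has length 8.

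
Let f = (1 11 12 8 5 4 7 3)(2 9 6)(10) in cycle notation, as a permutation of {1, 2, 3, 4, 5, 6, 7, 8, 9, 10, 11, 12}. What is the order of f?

24

The disjoint cycles have lengths 8, 3, 1.
The order of f is the least common multiple of its cycle lengths: lcm(8, 3) = 24.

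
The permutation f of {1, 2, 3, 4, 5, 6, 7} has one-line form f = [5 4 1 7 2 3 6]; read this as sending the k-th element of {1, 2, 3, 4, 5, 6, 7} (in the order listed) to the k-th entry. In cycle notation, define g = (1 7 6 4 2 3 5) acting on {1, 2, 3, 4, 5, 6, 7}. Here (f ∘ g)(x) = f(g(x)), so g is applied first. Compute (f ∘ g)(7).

(f ∘ g)(7) = f(g(7)). g(7) = 6, then f(6) = 3. So (f ∘ g)(7) = 3.

3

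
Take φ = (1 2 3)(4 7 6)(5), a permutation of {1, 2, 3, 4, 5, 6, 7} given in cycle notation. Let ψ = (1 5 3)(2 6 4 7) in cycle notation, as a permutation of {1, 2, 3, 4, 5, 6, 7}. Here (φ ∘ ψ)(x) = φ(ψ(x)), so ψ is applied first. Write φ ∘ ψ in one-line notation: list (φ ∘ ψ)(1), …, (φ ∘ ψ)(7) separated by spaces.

(φ ∘ ψ)(x) = φ(ψ(x)). Computing each image: φ(ψ(1)) = φ(5) = 5, φ(ψ(2)) = φ(6) = 4, φ(ψ(3)) = φ(1) = 2, φ(ψ(4)) = φ(7) = 6, φ(ψ(5)) = φ(3) = 1, φ(ψ(6)) = φ(4) = 7, φ(ψ(7)) = φ(2) = 3.
Hence φ ∘ ψ = [5 4 2 6 1 7 3].

5 4 2 6 1 7 3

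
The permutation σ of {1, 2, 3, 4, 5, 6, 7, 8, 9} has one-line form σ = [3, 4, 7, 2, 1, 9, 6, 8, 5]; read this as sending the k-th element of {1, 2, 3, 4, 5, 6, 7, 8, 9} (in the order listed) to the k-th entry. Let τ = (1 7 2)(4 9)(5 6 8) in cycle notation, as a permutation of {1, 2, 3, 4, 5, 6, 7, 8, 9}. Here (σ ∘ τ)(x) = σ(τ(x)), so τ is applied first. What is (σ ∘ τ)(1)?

6

(σ ∘ τ)(1) = σ(τ(1)). τ(1) = 7, then σ(7) = 6. So (σ ∘ τ)(1) = 6.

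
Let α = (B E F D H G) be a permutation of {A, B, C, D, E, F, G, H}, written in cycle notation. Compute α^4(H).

H lies in the 6-cycle (B E F D H G).
Stepping 4 places around the cycle: H → G → B → E → F.

F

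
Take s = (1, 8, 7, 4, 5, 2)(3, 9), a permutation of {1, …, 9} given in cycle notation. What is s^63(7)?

7 lies in the 6-cycle (1, 8, 7, 4, 5, 2).
Since the cycle has length 6, s^63 acts on it the same as s^3 (63 mod 6 = 3).
Advancing 3 steps from 7: 7 → 4 → 5 → 2.

2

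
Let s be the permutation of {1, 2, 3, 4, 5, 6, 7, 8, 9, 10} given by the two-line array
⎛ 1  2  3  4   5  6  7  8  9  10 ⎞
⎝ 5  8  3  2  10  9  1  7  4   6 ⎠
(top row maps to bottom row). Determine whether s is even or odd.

even

In disjoint-cycle form the cycle lengths are 9, 1.
A cycle is odd iff its length is even; s has 0 even-length cycles, so sgn(s) = (−1)^0 and s is even.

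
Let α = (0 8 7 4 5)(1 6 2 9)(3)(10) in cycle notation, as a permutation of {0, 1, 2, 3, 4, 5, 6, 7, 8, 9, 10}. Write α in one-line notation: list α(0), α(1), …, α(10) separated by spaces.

Each element maps to the next entry in its cycle (wrapping to the front): 0→8, 1→6, 2→9, 3→3, 4→5, 5→0, 6→2, 7→4, 8→7, 9→1, 10→10.
So the one-line form is 8 6 9 3 5 0 2 4 7 1 10.

8 6 9 3 5 0 2 4 7 1 10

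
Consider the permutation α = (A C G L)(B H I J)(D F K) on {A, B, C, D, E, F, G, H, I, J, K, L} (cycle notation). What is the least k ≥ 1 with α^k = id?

12

The disjoint cycles have lengths 4, 4, 3, 1.
Since disjoint cycles commute, ord(α) = lcm(4, 4, 3) = 12.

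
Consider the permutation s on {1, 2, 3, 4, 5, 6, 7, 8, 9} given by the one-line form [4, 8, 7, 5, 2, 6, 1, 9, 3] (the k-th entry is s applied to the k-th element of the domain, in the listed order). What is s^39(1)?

7

Tracing 1 → 4 → … returns to 1 after 8 steps, so 1 lies in an 8-cycle (1, 4, 5, 2, 8, 9, 3, 7).
On an 8-cycle, s^8 is the identity, so s^39 = s^7 there (39 ≡ 7 mod 8).
Advancing 7 steps from 1: 1 → 4 → 5 → 2 → 8 → 9 → 3 → 7.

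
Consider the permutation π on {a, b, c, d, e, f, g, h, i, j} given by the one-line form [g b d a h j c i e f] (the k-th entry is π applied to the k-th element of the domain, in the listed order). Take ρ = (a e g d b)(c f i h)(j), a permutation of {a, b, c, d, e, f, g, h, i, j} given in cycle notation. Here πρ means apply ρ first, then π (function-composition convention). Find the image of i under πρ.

i

(πρ)(i) = π(ρ(i)). ρ(i) = h, then π(h) = i. So (πρ)(i) = i.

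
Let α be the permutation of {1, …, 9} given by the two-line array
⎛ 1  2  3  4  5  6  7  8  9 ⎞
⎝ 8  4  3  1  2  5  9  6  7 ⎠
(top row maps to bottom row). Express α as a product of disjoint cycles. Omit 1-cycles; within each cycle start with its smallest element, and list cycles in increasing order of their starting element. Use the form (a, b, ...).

Start at 1 and follow images: 1 → 8 → 6 → 5 → 2 → 4 → 1, giving the cycle (1, 8, 6, 5, 2, 4).
Continuing from each remaining unvisited element yields (1, 8, 6, 5, 2, 4)(7, 9).

(1, 8, 6, 5, 2, 4)(7, 9)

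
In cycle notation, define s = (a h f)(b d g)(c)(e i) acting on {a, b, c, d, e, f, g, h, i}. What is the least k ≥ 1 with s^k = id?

The cycle type of s is (3, 3, 2, 1).
The order is lcm(3, 3, 2) = 6.

6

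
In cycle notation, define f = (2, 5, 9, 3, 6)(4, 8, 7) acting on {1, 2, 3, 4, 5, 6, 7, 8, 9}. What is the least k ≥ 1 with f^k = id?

15

The cycle type of f is (5, 3, 1).
The order of f is the least common multiple of its cycle lengths: lcm(5, 3) = 15.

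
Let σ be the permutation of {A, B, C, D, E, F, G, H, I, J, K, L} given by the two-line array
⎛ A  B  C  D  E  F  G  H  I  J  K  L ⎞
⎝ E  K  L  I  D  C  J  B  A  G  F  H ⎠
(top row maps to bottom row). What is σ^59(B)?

H

Tracing B → K → … returns to B after 6 steps, so B lies in a 6-cycle (B K F C L H).
Since the cycle has length 6, σ^59 acts on it the same as σ^5 (59 mod 6 = 5).
Stepping 5 places around the cycle: B → K → F → C → L → H.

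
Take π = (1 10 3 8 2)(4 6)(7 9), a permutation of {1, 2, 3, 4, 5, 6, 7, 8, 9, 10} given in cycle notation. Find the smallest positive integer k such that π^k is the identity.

The disjoint cycles have lengths 5, 2, 2, 1.
Since disjoint cycles commute, ord(π) = lcm(5, 2, 2) = 10.

10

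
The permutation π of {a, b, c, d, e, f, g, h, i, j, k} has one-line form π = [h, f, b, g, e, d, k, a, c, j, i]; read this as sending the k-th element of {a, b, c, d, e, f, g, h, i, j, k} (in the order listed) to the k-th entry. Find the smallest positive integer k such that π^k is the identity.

Decomposing into disjoint cycles gives cycle lengths 7, 2, 1, 1.
Since disjoint cycles commute, ord(π) = lcm(7, 2) = 14.

14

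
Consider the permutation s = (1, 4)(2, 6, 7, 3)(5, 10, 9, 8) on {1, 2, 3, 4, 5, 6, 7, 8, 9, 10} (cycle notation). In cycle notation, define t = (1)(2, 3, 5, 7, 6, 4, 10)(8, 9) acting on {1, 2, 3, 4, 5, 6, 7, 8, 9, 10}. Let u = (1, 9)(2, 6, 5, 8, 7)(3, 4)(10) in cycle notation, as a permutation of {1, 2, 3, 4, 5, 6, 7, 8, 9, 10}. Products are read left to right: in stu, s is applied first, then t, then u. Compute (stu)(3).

Apply the permutations in order: s(3) = 2, then t(2) = 3, then u(3) = 4. So (stu)(3) = 4.

4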